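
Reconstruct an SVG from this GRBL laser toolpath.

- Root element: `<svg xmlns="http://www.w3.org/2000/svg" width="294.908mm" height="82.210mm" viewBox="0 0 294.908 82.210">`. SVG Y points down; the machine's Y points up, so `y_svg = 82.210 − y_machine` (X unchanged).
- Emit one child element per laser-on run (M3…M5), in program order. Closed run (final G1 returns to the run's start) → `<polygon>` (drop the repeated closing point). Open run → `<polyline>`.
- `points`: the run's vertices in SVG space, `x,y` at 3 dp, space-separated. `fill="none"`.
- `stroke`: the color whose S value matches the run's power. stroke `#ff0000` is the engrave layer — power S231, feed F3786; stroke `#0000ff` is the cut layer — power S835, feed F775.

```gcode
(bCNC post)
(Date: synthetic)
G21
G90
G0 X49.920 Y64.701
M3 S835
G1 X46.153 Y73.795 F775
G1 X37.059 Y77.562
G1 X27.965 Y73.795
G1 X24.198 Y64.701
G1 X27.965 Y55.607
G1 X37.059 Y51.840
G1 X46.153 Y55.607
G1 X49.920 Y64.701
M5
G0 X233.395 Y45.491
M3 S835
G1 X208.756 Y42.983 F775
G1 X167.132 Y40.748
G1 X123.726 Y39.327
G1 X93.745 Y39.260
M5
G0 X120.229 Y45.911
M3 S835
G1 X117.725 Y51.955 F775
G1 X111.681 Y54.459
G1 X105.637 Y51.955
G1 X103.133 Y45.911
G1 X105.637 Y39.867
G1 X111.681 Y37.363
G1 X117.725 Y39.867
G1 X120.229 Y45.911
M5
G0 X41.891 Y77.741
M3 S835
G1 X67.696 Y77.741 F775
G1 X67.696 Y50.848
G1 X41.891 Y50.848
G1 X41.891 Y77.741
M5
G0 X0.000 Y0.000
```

<svg xmlns="http://www.w3.org/2000/svg" width="294.908mm" height="82.210mm" viewBox="0 0 294.908 82.210">
  <polygon points="49.920,17.509 46.153,8.415 37.059,4.648 27.965,8.415 24.198,17.509 27.965,26.603 37.059,30.370 46.153,26.603" fill="none" stroke="#0000ff"/>
  <polyline points="233.395,36.719 208.756,39.227 167.132,41.462 123.726,42.883 93.745,42.950" fill="none" stroke="#0000ff"/>
  <polygon points="120.229,36.299 117.725,30.255 111.681,27.751 105.637,30.255 103.133,36.299 105.637,42.343 111.681,44.847 117.725,42.343" fill="none" stroke="#0000ff"/>
  <polygon points="41.891,4.469 67.696,4.469 67.696,31.362 41.891,31.362" fill="none" stroke="#0000ff"/>
</svg>

Machine Y-up, SVG Y-down with viewBox height 82.210, so y_svg = 82.210 − y_machine; X carries over. Every run uses S835, so all elements get stroke `#0000ff` (cut).

Run 1: The run returns to its start, so emit a `<polygon>` with points (Y-flipped): 49.920,17.509 46.153,8.415 37.059,4.648 27.965,8.415 24.198,17.509 27.965,26.603 37.059,30.370 46.153,26.603.

Run 2: The run is open, so emit a `<polyline>` with points (Y-flipped): 233.395,36.719 208.756,39.227 167.132,41.462 123.726,42.883 93.745,42.950.

Run 3: The run returns to its start, so emit a `<polygon>` with points (Y-flipped): 120.229,36.299 117.725,30.255 111.681,27.751 105.637,30.255 103.133,36.299 105.637,42.343 111.681,44.847 117.725,42.343.

Run 4: The run returns to its start, so emit a `<polygon>` with points (Y-flipped): 41.891,4.469 67.696,4.469 67.696,31.362 41.891,31.362.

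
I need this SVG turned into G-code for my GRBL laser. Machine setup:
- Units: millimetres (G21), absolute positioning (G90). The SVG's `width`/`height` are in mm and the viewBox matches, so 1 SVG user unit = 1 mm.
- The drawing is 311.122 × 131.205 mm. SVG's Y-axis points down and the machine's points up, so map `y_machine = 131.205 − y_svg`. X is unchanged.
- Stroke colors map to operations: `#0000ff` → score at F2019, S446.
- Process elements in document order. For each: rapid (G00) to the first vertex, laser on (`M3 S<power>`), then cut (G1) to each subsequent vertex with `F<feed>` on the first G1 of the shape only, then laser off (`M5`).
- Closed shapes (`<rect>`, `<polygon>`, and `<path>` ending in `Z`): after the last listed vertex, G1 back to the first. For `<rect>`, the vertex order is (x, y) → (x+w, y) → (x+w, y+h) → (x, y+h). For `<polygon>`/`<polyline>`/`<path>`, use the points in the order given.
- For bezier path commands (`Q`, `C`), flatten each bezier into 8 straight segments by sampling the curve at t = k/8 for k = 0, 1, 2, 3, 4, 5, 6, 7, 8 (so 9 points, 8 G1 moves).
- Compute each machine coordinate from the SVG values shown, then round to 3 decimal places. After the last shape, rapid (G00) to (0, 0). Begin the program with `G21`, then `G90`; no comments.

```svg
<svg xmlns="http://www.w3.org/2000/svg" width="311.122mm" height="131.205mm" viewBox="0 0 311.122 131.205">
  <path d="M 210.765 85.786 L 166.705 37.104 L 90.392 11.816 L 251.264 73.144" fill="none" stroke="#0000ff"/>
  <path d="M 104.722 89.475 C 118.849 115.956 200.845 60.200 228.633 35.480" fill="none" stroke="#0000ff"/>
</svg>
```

G21
G90
G00 X210.765 Y45.419
M3 S446
G1 X166.705 Y94.101 F2019
G1 X90.392 Y119.389
G1 X251.264 Y58.061
M5
G00 X104.722 Y41.730
M3 S446
G1 X112.963 Y35.433 F2019
G1 X126.135 Y35.519
G1 X142.809 Y40.659
G1 X161.555 Y49.527
G1 X180.940 Y60.795
G1 X199.535 Y73.136
G1 X215.910 Y85.221
G1 X228.633 Y95.725
M5
G00 X0.000 Y0.000

Since the viewBox matches the mm dimensions, user units are millimetres directly. The only transform is the Y-flip y_m = 131.205 − y_svg.

Shape 1 is a open polyline drawn with `<path>`. Its stroke #0000ff means score at S446, F2019. After flipping Y the toolpath is (210.765,45.419) → (166.705,94.101) → (90.392,119.389) → (251.264,58.061).

Shape 2 is a cubic bezier drawn with `<path>`. Its stroke #0000ff means score at S446, F2019. After flipping Y the toolpath is (104.722,41.730) → (112.963,35.433) → (126.135,35.519) → (142.809,40.659) → (161.555,49.527) → (180.940,60.795) → (199.535,73.136) → (215.910,85.221) → (228.633,95.725).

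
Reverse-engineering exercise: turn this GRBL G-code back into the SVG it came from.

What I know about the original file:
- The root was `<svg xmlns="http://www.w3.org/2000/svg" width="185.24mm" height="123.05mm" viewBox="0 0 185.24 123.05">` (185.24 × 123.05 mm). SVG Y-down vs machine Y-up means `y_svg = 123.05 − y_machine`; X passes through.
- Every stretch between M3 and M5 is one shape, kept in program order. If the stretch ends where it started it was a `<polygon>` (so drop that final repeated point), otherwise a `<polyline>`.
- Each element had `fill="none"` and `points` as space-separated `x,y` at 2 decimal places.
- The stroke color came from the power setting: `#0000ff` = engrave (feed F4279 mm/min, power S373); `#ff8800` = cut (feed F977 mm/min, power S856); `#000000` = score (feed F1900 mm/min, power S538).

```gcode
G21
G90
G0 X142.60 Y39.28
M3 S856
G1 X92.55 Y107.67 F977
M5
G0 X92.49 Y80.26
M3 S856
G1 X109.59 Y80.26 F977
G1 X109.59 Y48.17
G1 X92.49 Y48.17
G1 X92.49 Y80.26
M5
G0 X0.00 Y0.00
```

<svg xmlns="http://www.w3.org/2000/svg" width="185.24mm" height="123.05mm" viewBox="0 0 185.24 123.05">
  <polyline points="142.60,83.77 92.55,15.38" fill="none" stroke="#ff8800"/>
  <polygon points="92.49,42.79 109.59,42.79 109.59,74.88 92.49,74.88" fill="none" stroke="#ff8800"/>
</svg>

Machine Y-up, SVG Y-down with viewBox height 123.05, so y_svg = 123.05 − y_machine; X carries over. Every run uses S856, so all elements get stroke `#ff8800` (cut).

Run 1: The run is open, so emit a `<polyline>` with points (Y-flipped): 142.60,83.77 92.55,15.38.

Run 2: The run returns to its start, so emit a `<polygon>` with points (Y-flipped): 92.49,42.79 109.59,42.79 109.59,74.88 92.49,74.88.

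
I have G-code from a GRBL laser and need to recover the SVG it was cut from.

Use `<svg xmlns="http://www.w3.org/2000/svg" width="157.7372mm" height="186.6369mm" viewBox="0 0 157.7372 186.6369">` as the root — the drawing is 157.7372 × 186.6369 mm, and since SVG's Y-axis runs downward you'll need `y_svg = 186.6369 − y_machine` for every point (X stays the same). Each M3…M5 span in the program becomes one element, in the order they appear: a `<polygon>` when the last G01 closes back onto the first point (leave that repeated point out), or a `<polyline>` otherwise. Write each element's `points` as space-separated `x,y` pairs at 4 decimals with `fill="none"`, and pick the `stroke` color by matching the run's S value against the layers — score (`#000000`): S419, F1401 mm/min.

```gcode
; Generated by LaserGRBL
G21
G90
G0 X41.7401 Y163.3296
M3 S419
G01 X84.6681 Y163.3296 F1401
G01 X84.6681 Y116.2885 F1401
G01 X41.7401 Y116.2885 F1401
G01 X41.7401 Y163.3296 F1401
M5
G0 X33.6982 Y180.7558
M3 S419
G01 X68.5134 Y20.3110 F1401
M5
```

<svg xmlns="http://www.w3.org/2000/svg" width="157.7372mm" height="186.6369mm" viewBox="0 0 157.7372 186.6369">
  <polygon points="41.7401,23.3073 84.6681,23.3073 84.6681,70.3484 41.7401,70.3484" fill="none" stroke="#000000"/>
  <polyline points="33.6982,5.8811 68.5134,166.3259" fill="none" stroke="#000000"/>
</svg>

Each laser-on run becomes one SVG element. Flip Y back into SVG space with y_svg = 186.6369 − y_machine. Every run uses S419, so all elements get stroke `#000000` (score).

Run 1: The run returns to its start, so emit a `<polygon>` with points (Y-flipped): 41.7401,23.3073 84.6681,23.3073 84.6681,70.3484 41.7401,70.3484.

Run 2: The run is open, so emit a `<polyline>` with points (Y-flipped): 33.6982,5.8811 68.5134,166.3259.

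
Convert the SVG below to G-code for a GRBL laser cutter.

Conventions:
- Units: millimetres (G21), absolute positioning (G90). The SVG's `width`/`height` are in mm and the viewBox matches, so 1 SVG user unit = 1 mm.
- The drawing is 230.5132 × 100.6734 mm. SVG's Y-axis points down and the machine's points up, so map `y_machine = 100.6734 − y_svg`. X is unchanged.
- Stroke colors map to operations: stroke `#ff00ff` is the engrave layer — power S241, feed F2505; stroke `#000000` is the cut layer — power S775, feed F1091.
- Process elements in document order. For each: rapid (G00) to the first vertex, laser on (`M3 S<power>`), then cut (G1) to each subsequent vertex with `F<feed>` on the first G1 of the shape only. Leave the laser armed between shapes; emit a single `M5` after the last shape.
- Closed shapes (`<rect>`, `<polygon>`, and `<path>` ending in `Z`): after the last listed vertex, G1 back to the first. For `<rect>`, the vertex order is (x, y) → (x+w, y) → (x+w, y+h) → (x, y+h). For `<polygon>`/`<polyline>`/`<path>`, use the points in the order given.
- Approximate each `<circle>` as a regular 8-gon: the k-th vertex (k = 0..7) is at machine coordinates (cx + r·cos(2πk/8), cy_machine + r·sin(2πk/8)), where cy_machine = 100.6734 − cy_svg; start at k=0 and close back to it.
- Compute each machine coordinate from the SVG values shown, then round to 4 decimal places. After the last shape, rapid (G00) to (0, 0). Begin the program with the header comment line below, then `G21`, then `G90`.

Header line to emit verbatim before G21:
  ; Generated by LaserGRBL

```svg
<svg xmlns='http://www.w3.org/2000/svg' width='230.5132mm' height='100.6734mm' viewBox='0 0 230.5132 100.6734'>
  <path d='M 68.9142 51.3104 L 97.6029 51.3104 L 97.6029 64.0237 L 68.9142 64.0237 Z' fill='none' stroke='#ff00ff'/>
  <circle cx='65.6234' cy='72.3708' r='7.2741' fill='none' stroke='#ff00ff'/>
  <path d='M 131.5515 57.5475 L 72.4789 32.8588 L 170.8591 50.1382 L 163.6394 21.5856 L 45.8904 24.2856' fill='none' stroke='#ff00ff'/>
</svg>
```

1 u = 1 mm; y_m = 100.6734 − y.

[1] `<path>` rectangle, #ff00ff→engrave S241 F2505: (68.9142,49.3630) → (97.6029,49.3630) → (97.6029,36.6497) → (68.9142,36.6497) → (68.9142,49.3630) (closed)

[2] `<circle>` circle, #ff00ff→engrave S241 F2505: (72.8975,28.3026) → (70.7670,33.4462) → (65.6234,35.5767) → (60.4798,33.4462) → (58.3493,28.3026) → (60.4798,23.1590) → (65.6234,21.0285) → (70.7670,23.1590) → (72.8975,28.3026) (closed)

[3] `<path>` open polyline, #ff00ff→engrave S241 F2505: (131.5515,43.1259) → (72.4789,67.8146) → (170.8591,50.5352) → (163.6394,79.0878) → (45.8904,76.3878)

; Generated by LaserGRBL
G21
G90
G00 X68.9142 Y49.3630
M3 S241
G1 X97.6029 Y49.3630 F2505
G1 X97.6029 Y36.6497
G1 X68.9142 Y36.6497
G1 X68.9142 Y49.3630
G00 X72.8975 Y28.3026
M3 S241
G1 X70.7670 Y33.4462 F2505
G1 X65.6234 Y35.5767
G1 X60.4798 Y33.4462
G1 X58.3493 Y28.3026
G1 X60.4798 Y23.1590
G1 X65.6234 Y21.0285
G1 X70.7670 Y23.1590
G1 X72.8975 Y28.3026
G00 X131.5515 Y43.1259
M3 S241
G1 X72.4789 Y67.8146 F2505
G1 X170.8591 Y50.5352
G1 X163.6394 Y79.0878
G1 X45.8904 Y76.3878
M5
G00 X0.0000 Y0.0000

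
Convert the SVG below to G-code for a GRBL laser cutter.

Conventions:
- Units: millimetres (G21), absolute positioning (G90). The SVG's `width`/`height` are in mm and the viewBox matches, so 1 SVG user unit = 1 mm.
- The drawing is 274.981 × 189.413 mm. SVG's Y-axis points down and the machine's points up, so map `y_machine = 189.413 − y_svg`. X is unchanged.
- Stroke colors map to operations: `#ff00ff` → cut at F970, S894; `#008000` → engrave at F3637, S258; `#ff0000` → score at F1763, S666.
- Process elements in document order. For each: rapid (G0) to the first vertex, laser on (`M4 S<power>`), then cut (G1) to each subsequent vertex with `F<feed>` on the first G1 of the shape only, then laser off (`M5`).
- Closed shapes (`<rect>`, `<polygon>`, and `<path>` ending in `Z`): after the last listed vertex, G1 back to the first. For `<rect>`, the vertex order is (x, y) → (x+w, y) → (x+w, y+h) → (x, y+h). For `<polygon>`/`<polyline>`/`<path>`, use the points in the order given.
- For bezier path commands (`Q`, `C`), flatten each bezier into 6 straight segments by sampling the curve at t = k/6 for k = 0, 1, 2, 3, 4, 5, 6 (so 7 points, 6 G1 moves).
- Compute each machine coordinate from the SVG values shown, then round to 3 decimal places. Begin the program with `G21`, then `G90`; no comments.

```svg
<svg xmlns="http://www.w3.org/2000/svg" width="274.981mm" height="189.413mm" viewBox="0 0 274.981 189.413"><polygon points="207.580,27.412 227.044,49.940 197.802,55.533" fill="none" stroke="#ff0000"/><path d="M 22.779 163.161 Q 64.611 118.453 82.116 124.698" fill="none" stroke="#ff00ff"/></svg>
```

G21
G90
G0 X207.580 Y162.001
M4 S666
G1 X227.044 Y139.473 F1763
G1 X197.802 Y133.880
G1 X207.580 Y162.001
M5
G0 X22.779 Y26.252
M4 S894
G1 X36.047 Y39.739 F970
G1 X47.964 Y50.396
G1 X58.529 Y58.222
G1 X67.743 Y63.217
G1 X75.605 Y65.381
G1 X82.116 Y64.715
M5

1 u = 1 mm; y_m = 189.413 − y.

[1] `<polygon>` regular polygon, #ff0000→score S666 F1763: (207.580,162.001) → (227.044,139.473) → (197.802,133.880) → (207.580,162.001) (closed)

[2] `<path>` quadratic bezier, #ff00ff→cut S894 F970: (22.779,26.252) → (36.047,39.739) → (47.964,50.396) → (58.529,58.222) → (67.743,63.217) → (75.605,65.381) → (82.116,64.715)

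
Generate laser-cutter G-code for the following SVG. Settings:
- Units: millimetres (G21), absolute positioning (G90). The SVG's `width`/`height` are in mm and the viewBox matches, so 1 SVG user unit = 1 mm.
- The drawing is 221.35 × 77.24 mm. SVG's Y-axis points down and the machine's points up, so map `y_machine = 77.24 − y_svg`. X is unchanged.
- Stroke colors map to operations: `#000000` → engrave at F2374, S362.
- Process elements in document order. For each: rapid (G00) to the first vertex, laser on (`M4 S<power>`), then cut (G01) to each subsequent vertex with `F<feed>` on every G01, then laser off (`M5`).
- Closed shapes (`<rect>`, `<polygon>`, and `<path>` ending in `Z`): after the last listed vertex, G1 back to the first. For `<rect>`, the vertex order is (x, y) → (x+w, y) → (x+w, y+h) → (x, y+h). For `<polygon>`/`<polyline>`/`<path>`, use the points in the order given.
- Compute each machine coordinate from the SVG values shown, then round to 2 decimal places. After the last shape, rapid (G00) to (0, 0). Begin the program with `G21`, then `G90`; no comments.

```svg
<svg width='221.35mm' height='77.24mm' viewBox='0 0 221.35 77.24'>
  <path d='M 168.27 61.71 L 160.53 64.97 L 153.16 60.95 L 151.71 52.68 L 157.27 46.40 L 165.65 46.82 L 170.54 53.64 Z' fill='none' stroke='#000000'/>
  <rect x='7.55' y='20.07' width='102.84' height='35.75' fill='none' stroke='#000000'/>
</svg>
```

G21
G90
G00 X168.27 Y15.53
M4 S362
G01 X160.53 Y12.27 F2374
G01 X153.16 Y16.29 F2374
G01 X151.71 Y24.56 F2374
G01 X157.27 Y30.84 F2374
G01 X165.65 Y30.42 F2374
G01 X170.54 Y23.60 F2374
G01 X168.27 Y15.53 F2374
M5
G00 X7.55 Y57.17
M4 S362
G01 X110.39 Y57.17 F2374
G01 X110.39 Y21.42 F2374
G01 X7.55 Y21.42 F2374
G01 X7.55 Y57.17 F2374
M5
G00 X0.00 Y0.00

1 u = 1 mm; y_m = 77.24 − y.

[1] `<path>` regular polygon, #000000→engrave S362 F2374: (168.27,15.53) → (160.53,12.27) → (153.16,16.29) → (151.71,24.56) → (157.27,30.84) → (165.65,30.42) → (170.54,23.60) → (168.27,15.53) (closed)

[2] `<rect>` rectangle, #000000→engrave S362 F2374: (7.55,57.17) → (110.39,57.17) → (110.39,21.42) → (7.55,21.42) → (7.55,57.17) (closed)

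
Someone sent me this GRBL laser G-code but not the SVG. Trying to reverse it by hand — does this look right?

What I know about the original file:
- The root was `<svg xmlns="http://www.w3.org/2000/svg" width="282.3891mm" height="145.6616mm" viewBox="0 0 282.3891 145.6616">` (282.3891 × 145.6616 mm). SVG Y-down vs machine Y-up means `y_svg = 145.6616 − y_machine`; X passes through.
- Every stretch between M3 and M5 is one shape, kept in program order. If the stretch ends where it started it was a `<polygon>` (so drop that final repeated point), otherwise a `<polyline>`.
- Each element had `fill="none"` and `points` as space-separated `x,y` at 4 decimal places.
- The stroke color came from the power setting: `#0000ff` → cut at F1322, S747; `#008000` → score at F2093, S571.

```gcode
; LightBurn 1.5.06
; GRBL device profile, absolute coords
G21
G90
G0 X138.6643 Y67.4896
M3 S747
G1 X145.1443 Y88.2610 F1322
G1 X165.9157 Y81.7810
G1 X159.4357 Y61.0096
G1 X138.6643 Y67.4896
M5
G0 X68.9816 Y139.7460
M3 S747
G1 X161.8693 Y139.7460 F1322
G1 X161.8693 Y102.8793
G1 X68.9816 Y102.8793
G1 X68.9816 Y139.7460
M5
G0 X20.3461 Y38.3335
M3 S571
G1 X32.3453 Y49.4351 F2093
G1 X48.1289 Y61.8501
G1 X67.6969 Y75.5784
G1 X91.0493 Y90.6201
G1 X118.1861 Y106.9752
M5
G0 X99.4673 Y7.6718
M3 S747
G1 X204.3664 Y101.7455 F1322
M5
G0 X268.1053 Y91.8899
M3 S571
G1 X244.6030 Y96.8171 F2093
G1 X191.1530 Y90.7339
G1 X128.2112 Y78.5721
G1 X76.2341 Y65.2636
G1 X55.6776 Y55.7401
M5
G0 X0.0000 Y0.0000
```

Each laser-on run becomes one SVG element. Flip Y back into SVG space with y_svg = 145.6616 − y_machine.

Run 1: the run's S747 means `#0000ff` (cut). The run returns to its start, so emit a `<polygon>` with points (Y-flipped): 138.6643,78.1720 145.1443,57.4006 165.9157,63.8806 159.4357,84.6520.

Run 2: the run's S747 means `#0000ff` (cut). The run returns to its start, so emit a `<polygon>` with points (Y-flipped): 68.9816,5.9156 161.8693,5.9156 161.8693,42.7823 68.9816,42.7823.

Run 3: power S571 maps to stroke `#008000` (score). The run is open, so emit a `<polyline>` with points (Y-flipped): 20.3461,107.3281 32.3453,96.2265 48.1289,83.8115 67.6969,70.0832 91.0493,55.0415 118.1861,38.6864.

Run 4: the run's S747 means `#0000ff` (cut). The run is open, so emit a `<polyline>` with points (Y-flipped): 99.4673,137.9898 204.3664,43.9161.

Run 5: the run's S571 means `#008000` (score). The run is open, so emit a `<polyline>` with points (Y-flipped): 268.1053,53.7717 244.6030,48.8445 191.1530,54.9277 128.2112,67.0895 76.2341,80.3980 55.6776,89.9215.

<svg xmlns="http://www.w3.org/2000/svg" width="282.3891mm" height="145.6616mm" viewBox="0 0 282.3891 145.6616">
  <polygon points="138.6643,78.1720 145.1443,57.4006 165.9157,63.8806 159.4357,84.6520" fill="none" stroke="#0000ff"/>
  <polygon points="68.9816,5.9156 161.8693,5.9156 161.8693,42.7823 68.9816,42.7823" fill="none" stroke="#0000ff"/>
  <polyline points="20.3461,107.3281 32.3453,96.2265 48.1289,83.8115 67.6969,70.0832 91.0493,55.0415 118.1861,38.6864" fill="none" stroke="#008000"/>
  <polyline points="99.4673,137.9898 204.3664,43.9161" fill="none" stroke="#0000ff"/>
  <polyline points="268.1053,53.7717 244.6030,48.8445 191.1530,54.9277 128.2112,67.0895 76.2341,80.3980 55.6776,89.9215" fill="none" stroke="#008000"/>
</svg>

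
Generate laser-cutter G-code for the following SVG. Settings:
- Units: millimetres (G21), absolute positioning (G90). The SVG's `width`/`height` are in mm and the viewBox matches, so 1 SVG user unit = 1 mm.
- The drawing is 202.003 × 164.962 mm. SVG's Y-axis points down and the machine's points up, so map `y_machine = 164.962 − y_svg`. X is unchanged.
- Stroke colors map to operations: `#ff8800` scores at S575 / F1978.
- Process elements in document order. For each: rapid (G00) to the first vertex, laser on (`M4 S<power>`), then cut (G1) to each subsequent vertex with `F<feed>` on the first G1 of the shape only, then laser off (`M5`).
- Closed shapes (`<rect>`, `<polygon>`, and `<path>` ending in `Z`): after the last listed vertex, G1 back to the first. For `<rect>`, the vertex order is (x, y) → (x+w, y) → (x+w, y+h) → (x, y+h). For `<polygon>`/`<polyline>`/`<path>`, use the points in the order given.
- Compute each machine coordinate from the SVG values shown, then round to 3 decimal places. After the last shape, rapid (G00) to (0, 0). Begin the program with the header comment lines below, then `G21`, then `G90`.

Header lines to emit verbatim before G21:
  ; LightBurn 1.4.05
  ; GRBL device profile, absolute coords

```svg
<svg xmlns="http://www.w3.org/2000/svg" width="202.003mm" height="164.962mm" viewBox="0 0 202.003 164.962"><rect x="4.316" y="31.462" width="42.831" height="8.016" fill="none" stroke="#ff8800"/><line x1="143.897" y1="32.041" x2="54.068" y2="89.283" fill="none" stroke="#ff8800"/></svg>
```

1 u = 1 mm; y_m = 164.962 − y.

[1] `<rect>` rectangle, #ff8800→score S575 F1978: (4.316,133.500) → (47.147,133.500) → (47.147,125.484) → (4.316,125.484) → (4.316,133.500) (closed)

[2] `<line>` line segment, #ff8800→score S575 F1978: (143.897,132.921) → (54.068,75.679)

; LightBurn 1.4.05
; GRBL device profile, absolute coords
G21
G90
G00 X4.316 Y133.500
M4 S575
G1 X47.147 Y133.500 F1978
G1 X47.147 Y125.484
G1 X4.316 Y125.484
G1 X4.316 Y133.500
M5
G00 X143.897 Y132.921
M4 S575
G1 X54.068 Y75.679 F1978
M5
G00 X0.000 Y0.000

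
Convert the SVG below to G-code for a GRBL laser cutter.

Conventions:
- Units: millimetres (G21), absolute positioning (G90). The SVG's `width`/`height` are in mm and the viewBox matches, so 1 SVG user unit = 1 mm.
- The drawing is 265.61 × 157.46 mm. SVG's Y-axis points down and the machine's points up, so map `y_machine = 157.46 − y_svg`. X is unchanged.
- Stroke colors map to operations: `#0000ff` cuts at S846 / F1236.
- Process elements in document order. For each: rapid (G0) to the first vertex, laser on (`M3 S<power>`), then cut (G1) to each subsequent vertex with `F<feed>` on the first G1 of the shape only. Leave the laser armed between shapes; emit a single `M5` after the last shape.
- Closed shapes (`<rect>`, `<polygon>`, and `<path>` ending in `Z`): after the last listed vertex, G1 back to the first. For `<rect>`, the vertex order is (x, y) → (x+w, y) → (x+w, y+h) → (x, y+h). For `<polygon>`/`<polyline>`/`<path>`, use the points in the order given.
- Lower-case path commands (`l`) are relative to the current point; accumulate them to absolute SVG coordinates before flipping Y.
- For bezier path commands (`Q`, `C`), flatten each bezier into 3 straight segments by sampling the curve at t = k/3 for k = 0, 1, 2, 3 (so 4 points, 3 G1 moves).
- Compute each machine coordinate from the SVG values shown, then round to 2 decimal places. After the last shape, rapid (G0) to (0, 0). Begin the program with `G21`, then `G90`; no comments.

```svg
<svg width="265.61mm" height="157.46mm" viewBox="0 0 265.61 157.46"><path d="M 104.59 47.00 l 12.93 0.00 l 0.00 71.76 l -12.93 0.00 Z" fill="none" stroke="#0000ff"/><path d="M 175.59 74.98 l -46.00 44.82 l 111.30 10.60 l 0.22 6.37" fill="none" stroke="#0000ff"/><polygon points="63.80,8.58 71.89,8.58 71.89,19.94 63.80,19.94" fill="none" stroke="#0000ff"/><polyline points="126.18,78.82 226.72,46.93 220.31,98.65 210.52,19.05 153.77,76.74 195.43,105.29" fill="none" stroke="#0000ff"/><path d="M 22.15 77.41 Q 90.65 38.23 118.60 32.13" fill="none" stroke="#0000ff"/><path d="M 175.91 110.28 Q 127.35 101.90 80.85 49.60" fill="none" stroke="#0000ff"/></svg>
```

Since the viewBox matches the mm dimensions, user units are millimetres directly. The only transform is the Y-flip y_m = 157.46 − y_svg.

Shape 1 is a rectangle drawn with `<path>`. Its stroke #0000ff means cut at S846, F1236. After flipping Y the toolpath is (104.59,110.46) → (117.52,110.46) → (117.52,38.70) → (104.59,38.70) → (104.59,110.46), returning to the start.

Shape 2 is a open polyline drawn with `<path>`. Its stroke #0000ff means cut at S846, F1236. After flipping Y the toolpath is (175.59,82.48) → (129.59,37.66) → (240.89,27.06) → (241.11,20.69).

Shape 3 is a rectangle drawn with `<polygon>`. Its stroke #0000ff means cut at S846, F1236. After flipping Y the toolpath is (63.80,148.88) → (71.89,148.88) → (71.89,137.52) → (63.80,137.52) → (63.80,148.88), returning to the start.

Shape 4 is a open polyline drawn with `<polyline>`. Its stroke #0000ff means cut at S846, F1236. After flipping Y the toolpath is (126.18,78.64) → (226.72,110.53) → (220.31,58.81) → (210.52,138.41) → (153.77,80.72) → (195.43,52.17).

Shape 5 is a quadratic bezier drawn with `<path>`. Its stroke #0000ff means cut at S846, F1236. After flipping Y the toolpath is (22.15,80.05) → (63.31,102.49) → (95.46,117.59) → (118.60,125.33).

Shape 6 is a quadratic bezier drawn with `<path>`. Its stroke #0000ff means cut at S846, F1236. After flipping Y the toolpath is (175.91,47.18) → (143.77,57.65) → (112.08,77.87) → (80.85,107.86).

G21
G90
G0 X104.59 Y110.46
M3 S846
G1 X117.52 Y110.46 F1236
G1 X117.52 Y38.70
G1 X104.59 Y38.70
G1 X104.59 Y110.46
G0 X175.59 Y82.48
M3 S846
G1 X129.59 Y37.66 F1236
G1 X240.89 Y27.06
G1 X241.11 Y20.69
G0 X63.80 Y148.88
M3 S846
G1 X71.89 Y148.88 F1236
G1 X71.89 Y137.52
G1 X63.80 Y137.52
G1 X63.80 Y148.88
G0 X126.18 Y78.64
M3 S846
G1 X226.72 Y110.53 F1236
G1 X220.31 Y58.81
G1 X210.52 Y138.41
G1 X153.77 Y80.72
G1 X195.43 Y52.17
G0 X22.15 Y80.05
M3 S846
G1 X63.31 Y102.49 F1236
G1 X95.46 Y117.59
G1 X118.60 Y125.33
G0 X175.91 Y47.18
M3 S846
G1 X143.77 Y57.65 F1236
G1 X112.08 Y77.87
G1 X80.85 Y107.86
M5
G0 X0.00 Y0.00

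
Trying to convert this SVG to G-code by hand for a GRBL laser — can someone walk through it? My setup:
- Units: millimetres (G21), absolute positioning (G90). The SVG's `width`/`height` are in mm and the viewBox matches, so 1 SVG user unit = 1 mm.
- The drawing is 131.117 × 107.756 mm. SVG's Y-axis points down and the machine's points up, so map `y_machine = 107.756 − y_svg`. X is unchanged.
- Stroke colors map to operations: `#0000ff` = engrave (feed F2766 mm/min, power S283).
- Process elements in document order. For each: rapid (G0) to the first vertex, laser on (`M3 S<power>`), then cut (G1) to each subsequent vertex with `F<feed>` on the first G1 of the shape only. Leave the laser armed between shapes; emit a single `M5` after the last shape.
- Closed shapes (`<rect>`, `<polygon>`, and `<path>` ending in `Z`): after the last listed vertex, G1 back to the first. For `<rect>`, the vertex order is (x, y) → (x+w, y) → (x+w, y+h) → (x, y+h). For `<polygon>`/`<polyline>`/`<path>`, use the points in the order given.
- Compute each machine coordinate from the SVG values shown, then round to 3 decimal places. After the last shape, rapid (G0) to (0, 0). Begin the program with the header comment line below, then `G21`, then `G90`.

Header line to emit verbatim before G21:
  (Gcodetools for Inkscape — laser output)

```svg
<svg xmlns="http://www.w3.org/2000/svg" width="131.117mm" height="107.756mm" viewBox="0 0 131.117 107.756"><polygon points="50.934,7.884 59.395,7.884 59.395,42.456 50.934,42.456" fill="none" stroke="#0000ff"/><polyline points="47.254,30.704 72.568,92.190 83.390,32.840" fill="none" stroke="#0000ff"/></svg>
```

(Gcodetools for Inkscape — laser output)
G21
G90
G0 X50.934 Y99.872
M3 S283
G1 X59.395 Y99.872 F2766
G1 X59.395 Y65.300
G1 X50.934 Y65.300
G1 X50.934 Y99.872
G0 X47.254 Y77.052
M3 S283
G1 X72.568 Y15.566 F2766
G1 X83.390 Y74.916
M5
G0 X0.000 Y0.000

viewBox `0 0 131.117 107.756` with mm width/height → 1 unit = 1 mm. Flip: y_m = 107.756 − y_svg.

**Shape 1** — `<polygon>` rectangle, stroke `#0000ff` → engrave (S283, F2766). Machine vertices: (50.934,99.872) → (59.395,99.872) → (59.395,65.300) → (50.934,65.300) → (50.934,99.872). Closed: final G1 returns to the first vertex.

**Shape 2** — `<polyline>` open polyline, stroke `#0000ff` → engrave (S283, F2766). Machine vertices: (47.254,77.052) → (72.568,15.566) → (83.390,74.916). Open path.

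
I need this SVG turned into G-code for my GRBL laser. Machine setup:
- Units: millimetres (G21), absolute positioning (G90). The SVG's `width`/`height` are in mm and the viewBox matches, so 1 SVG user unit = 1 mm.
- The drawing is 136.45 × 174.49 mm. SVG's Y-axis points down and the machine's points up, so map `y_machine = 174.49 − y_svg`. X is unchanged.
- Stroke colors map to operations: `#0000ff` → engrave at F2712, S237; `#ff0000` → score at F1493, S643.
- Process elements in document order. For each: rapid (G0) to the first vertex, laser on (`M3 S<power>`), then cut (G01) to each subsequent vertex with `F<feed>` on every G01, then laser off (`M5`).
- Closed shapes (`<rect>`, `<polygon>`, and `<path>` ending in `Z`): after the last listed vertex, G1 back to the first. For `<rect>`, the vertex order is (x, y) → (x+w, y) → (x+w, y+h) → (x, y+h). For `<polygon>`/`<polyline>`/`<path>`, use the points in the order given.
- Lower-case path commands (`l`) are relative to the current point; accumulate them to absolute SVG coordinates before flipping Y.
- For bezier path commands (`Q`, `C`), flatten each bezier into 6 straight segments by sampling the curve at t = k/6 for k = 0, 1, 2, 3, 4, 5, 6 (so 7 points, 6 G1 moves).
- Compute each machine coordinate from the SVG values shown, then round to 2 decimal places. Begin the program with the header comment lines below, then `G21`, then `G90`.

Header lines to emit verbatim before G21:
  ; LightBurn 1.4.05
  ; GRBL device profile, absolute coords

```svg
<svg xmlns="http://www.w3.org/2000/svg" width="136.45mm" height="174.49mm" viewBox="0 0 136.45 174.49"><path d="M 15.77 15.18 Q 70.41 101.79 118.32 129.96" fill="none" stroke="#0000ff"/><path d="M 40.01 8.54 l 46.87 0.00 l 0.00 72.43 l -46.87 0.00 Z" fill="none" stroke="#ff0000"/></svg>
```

; LightBurn 1.4.05
; GRBL device profile, absolute coords
G21
G90
G0 X15.77 Y159.31
M3 S237
G01 X33.80 Y132.06 F2712
G01 X51.45 Y108.06 F2712
G01 X68.73 Y87.31 F2712
G01 X85.63 Y69.80 F2712
G01 X102.16 Y55.54 F2712
G01 X118.32 Y44.53 F2712
M5
G0 X40.01 Y165.95
M3 S643
G01 X86.88 Y165.95 F1493
G01 X86.88 Y93.52 F1493
G01 X40.01 Y93.52 F1493
G01 X40.01 Y165.95 F1493
M5

Since the viewBox matches the mm dimensions, user units are millimetres directly. The only transform is the Y-flip y_m = 174.49 − y_svg.

Shape 1 is a quadratic bezier drawn with `<path>`. Its stroke #0000ff means engrave at S237, F2712. After flipping Y the toolpath is (15.77,159.31) → (33.80,132.06) → (51.45,108.06) → (68.73,87.31) → (85.63,69.80) → (102.16,55.54) → (118.32,44.53).

Shape 2 is a rectangle drawn with `<path>`. Its stroke #ff0000 means score at S643, F1493. After flipping Y the toolpath is (40.01,165.95) → (86.88,165.95) → (86.88,93.52) → (40.01,93.52) → (40.01,165.95), returning to the start.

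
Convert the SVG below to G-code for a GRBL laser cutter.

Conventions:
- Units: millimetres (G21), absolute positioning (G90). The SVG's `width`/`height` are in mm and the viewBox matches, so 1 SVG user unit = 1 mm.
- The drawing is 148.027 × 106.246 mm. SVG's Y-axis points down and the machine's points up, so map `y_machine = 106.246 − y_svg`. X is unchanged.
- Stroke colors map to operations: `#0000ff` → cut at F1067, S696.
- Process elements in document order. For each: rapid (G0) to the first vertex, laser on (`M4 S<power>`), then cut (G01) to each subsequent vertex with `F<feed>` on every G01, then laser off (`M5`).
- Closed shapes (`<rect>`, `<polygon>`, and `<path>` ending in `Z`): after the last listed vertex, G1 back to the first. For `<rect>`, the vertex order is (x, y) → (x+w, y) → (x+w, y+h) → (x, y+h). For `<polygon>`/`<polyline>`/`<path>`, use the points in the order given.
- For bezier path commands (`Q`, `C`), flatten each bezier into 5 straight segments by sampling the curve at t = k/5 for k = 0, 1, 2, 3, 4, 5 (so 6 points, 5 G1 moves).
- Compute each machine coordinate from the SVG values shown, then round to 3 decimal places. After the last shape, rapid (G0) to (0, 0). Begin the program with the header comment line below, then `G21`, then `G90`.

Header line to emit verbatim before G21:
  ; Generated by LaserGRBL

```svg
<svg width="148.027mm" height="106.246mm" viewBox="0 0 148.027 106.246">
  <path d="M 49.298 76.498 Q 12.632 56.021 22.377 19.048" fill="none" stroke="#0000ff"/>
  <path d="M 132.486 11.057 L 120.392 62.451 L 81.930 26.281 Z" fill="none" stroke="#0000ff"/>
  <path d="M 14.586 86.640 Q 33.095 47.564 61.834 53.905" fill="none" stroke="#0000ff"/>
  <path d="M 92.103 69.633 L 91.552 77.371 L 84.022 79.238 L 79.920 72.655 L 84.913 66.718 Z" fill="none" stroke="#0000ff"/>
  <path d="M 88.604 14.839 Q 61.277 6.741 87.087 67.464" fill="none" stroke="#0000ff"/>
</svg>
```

viewBox `0 0 148.027 106.246` with mm width/height → 1 unit = 1 mm. Flip: y_m = 106.246 − y_svg.

**Shape 1** — `<path>` quadratic bezier, stroke `#0000ff` → cut (S696, F1067). Control points (SVG): P0=(49.298,76.498), P1=(12.632,56.021), P2=(22.377,19.048); sampled at t=k/5. Machine vertices: (49.298,29.748) → (36.488,38.599) → (27.391,48.769) → (22.007,60.259) → (20.335,73.069) → (22.377,87.198). Open path.

**Shape 2** — `<path>` regular polygon, stroke `#0000ff` → cut (S696, F1067). Machine vertices: (132.486,95.189) → (120.392,43.795) → (81.930,79.965) → (132.486,95.189). Closed: final G1 returns to the first vertex.

**Shape 3** — `<path>` quadratic bezier, stroke `#0000ff` → cut (S696, F1067). Control points (SVG): P0=(14.586,86.640), P1=(33.095,47.564), P2=(61.834,53.905); sampled at t=k/5. Machine vertices: (14.586,19.606) → (22.399,33.420) → (31.030,43.600) → (40.480,50.147) → (50.748,53.061) → (61.834,52.341). Open path.

**Shape 4** — `<path>` regular polygon, stroke `#0000ff` → cut (S696, F1067). Machine vertices: (92.103,36.613) → (91.552,28.875) → (84.022,27.008) → (79.920,33.591) → (84.913,39.528) → (92.103,36.613). Closed: final G1 returns to the first vertex.

**Shape 5** — `<path>` quadratic bezier, stroke `#0000ff` → cut (S696, F1067). Control points (SVG): P0=(88.604,14.839), P1=(61.277,6.741), P2=(87.087,67.464); sampled at t=k/5. Machine vertices: (88.604,91.407) → (79.799,91.893) → (75.244,86.874) → (74.941,76.349) → (78.888,60.318) → (87.087,38.782). Open path.

; Generated by LaserGRBL
G21
G90
G0 X49.298 Y29.748
M4 S696
G01 X36.488 Y38.599 F1067
G01 X27.391 Y48.769 F1067
G01 X22.007 Y60.259 F1067
G01 X20.335 Y73.069 F1067
G01 X22.377 Y87.198 F1067
M5
G0 X132.486 Y95.189
M4 S696
G01 X120.392 Y43.795 F1067
G01 X81.930 Y79.965 F1067
G01 X132.486 Y95.189 F1067
M5
G0 X14.586 Y19.606
M4 S696
G01 X22.399 Y33.420 F1067
G01 X31.030 Y43.600 F1067
G01 X40.480 Y50.147 F1067
G01 X50.748 Y53.061 F1067
G01 X61.834 Y52.341 F1067
M5
G0 X92.103 Y36.613
M4 S696
G01 X91.552 Y28.875 F1067
G01 X84.022 Y27.008 F1067
G01 X79.920 Y33.591 F1067
G01 X84.913 Y39.528 F1067
G01 X92.103 Y36.613 F1067
M5
G0 X88.604 Y91.407
M4 S696
G01 X79.799 Y91.893 F1067
G01 X75.244 Y86.874 F1067
G01 X74.941 Y76.349 F1067
G01 X78.888 Y60.318 F1067
G01 X87.087 Y38.782 F1067
M5
G0 X0.000 Y0.000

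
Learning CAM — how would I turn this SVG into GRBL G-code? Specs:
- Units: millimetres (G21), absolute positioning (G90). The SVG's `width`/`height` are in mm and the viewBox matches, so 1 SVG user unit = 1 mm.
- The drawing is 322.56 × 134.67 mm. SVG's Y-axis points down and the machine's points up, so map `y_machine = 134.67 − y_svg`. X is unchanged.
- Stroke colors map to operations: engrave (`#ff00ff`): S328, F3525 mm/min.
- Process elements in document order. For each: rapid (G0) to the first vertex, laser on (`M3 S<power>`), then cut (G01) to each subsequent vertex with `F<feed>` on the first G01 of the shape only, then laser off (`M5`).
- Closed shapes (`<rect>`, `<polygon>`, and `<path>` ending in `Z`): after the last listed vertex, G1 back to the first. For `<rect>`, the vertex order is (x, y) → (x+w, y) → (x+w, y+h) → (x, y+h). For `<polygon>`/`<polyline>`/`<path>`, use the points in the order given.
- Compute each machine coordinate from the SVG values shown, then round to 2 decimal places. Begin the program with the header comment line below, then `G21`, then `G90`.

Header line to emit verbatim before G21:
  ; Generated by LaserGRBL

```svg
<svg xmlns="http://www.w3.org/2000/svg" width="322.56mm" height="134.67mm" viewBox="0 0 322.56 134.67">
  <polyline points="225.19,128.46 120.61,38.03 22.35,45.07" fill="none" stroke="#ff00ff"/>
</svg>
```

1 u = 1 mm; y_m = 134.67 − y.

[1] `<polyline>` open polyline, #ff00ff→engrave S328 F3525: (225.19,6.21) → (120.61,96.64) → (22.35,89.60)

; Generated by LaserGRBL
G21
G90
G0 X225.19 Y6.21
M3 S328
G01 X120.61 Y96.64 F3525
G01 X22.35 Y89.60
M5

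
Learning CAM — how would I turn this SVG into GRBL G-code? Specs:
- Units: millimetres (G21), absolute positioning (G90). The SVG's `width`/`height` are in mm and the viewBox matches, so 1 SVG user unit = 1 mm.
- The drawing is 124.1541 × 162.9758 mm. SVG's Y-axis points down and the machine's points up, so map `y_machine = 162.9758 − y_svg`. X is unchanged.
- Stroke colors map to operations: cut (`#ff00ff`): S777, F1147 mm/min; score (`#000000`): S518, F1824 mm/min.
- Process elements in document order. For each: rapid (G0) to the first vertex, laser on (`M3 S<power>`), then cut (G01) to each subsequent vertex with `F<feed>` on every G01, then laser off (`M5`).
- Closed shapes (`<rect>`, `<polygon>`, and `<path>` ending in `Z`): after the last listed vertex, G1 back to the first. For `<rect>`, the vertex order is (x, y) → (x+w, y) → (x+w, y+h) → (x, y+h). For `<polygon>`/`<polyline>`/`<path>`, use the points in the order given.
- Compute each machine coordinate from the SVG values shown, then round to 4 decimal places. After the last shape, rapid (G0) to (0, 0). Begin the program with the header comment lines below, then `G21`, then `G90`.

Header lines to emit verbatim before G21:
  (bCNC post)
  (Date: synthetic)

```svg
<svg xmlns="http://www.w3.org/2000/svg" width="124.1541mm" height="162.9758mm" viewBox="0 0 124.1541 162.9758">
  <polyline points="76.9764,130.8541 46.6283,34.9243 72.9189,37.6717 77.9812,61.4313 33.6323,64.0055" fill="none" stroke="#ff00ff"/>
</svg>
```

viewBox `0 0 124.1541 162.9758` with mm width/height → 1 unit = 1 mm. Flip: y_m = 162.9758 − y_svg.

**Shape 1** — `<polyline>` open polyline, stroke `#ff00ff` → cut (S777, F1147). Machine vertices: (76.9764,32.1217) → (46.6283,128.0515) → (72.9189,125.3041) → (77.9812,101.5445) → (33.6323,98.9703). Open path.

(bCNC post)
(Date: synthetic)
G21
G90
G0 X76.9764 Y32.1217
M3 S777
G01 X46.6283 Y128.0515 F1147
G01 X72.9189 Y125.3041 F1147
G01 X77.9812 Y101.5445 F1147
G01 X33.6323 Y98.9703 F1147
M5
G0 X0.0000 Y0.0000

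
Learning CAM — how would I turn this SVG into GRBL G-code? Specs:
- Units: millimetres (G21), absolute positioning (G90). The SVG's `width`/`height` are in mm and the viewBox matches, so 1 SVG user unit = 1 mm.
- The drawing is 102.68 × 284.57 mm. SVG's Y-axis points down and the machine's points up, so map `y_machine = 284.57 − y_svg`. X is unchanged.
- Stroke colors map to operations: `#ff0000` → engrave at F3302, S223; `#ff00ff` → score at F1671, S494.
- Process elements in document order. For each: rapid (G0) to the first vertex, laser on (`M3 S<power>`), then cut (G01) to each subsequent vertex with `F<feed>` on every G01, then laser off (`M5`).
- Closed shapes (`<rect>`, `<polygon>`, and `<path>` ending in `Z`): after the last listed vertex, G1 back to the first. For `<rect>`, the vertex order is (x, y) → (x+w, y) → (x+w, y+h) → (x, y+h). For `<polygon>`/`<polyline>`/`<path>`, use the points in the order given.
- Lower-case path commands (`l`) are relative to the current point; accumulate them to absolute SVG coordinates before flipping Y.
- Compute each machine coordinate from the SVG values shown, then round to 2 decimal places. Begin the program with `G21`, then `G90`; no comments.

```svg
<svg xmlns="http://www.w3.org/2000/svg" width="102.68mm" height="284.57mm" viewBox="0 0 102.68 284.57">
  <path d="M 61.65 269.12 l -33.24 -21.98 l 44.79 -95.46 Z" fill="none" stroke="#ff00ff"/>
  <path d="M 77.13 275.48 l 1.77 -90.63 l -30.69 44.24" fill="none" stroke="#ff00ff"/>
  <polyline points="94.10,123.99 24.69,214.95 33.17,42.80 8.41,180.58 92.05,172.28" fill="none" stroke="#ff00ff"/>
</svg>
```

G21
G90
G0 X61.65 Y15.45
M3 S494
G01 X28.41 Y37.43 F1671
G01 X73.20 Y132.89 F1671
G01 X61.65 Y15.45 F1671
M5
G0 X77.13 Y9.09
M3 S494
G01 X78.90 Y99.72 F1671
G01 X48.21 Y55.48 F1671
M5
G0 X94.10 Y160.58
M3 S494
G01 X24.69 Y69.62 F1671
G01 X33.17 Y241.77 F1671
G01 X8.41 Y103.99 F1671
G01 X92.05 Y112.29 F1671
M5

Since the viewBox matches the mm dimensions, user units are millimetres directly. The only transform is the Y-flip y_m = 284.57 − y_svg.

Shape 1 is a closed polygon drawn with `<path>`. Its stroke #ff00ff means score at S494, F1671. After flipping Y the toolpath is (61.65,15.45) → (28.41,37.43) → (73.20,132.89) → (61.65,15.45), returning to the start.

Shape 2 is a open polyline drawn with `<path>`. Its stroke #ff00ff means score at S494, F1671. After flipping Y the toolpath is (77.13,9.09) → (78.90,99.72) → (48.21,55.48).

Shape 3 is a open polyline drawn with `<polyline>`. Its stroke #ff00ff means score at S494, F1671. After flipping Y the toolpath is (94.10,160.58) → (24.69,69.62) → (33.17,241.77) → (8.41,103.99) → (92.05,112.29).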